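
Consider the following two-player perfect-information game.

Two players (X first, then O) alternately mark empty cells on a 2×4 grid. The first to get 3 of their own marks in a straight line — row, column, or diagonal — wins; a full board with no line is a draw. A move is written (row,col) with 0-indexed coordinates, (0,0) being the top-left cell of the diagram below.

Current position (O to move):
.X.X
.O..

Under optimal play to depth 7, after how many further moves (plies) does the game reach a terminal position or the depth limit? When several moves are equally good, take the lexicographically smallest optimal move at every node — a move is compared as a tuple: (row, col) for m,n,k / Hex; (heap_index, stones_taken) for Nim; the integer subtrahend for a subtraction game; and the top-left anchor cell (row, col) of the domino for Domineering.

p1 O@[.X.X/.O..]: (0,0)[OX.X/.O..]-1 (0,2)[.XOX/.O..]+0* (1,0)[.X.X/OO..]-1 (1,2)[.X.X/.OO.]-1 (1,3)[.X.X/.O.O]-1
p2 X@[.XOX/.O..]: (0,0)[XXOX/.O..]-1 (1,0)[.XOX/XO..]+0* (1,2)[.XOX/.OX.]+0 (1,3)[.XOX/.O.X]+0
p3 O@[.XOX/XO..]: (0,0)[OXOX/XO..]+0* (1,2)[.XOX/XOO.]+0 (1,3)[.XOX/XO.O]+0
p4 X@[OXOX/XO..]: (1,2)[OXOX/XOX.]+0* (1,3)[OXOX/XO.X]+0
p5 O@[OXOX/XOX.]: (1,3)[OXOX/XOXO]+0*
p6 X@[OXOX/XOXO] terminal +0; root [.X.X/.O..] d7

PV length from [.X.X/.O..]: 5 plies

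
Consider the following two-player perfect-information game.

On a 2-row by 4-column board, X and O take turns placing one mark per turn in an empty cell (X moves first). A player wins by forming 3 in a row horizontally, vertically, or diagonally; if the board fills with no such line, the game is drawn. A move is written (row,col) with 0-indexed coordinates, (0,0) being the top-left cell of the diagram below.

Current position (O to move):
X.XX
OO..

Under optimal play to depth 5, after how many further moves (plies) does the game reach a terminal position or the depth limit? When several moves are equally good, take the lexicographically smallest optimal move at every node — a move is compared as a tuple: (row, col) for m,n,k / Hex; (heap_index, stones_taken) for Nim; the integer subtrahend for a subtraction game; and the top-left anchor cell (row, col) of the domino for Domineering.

ply 1, O at X.XX/OO.. | (0,1)=+0→XOXX/OO..; (1,2)=+1→X.XX/OOO.*; (1,3)=-1→X.XX/OO.O
ply 2: X.XX/OOO. is terminal -1 (X); from X.XX/OO.. depth 5

PV length from [X.XX/OO..]: 1 ply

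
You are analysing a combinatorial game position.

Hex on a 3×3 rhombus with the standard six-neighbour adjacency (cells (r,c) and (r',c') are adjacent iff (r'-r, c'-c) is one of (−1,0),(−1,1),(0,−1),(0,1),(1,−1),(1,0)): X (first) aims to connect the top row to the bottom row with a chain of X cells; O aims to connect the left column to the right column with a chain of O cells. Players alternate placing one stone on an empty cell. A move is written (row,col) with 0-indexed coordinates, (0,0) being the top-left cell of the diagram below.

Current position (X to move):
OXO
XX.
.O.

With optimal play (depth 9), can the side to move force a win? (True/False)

X winning at [OXO/XX./.O.]: True

ply 1, X at OXO/XX./.O. | (1,2)=+1→OXO/XXX/.O.*; (2,0)=+1→OXO/XX./XO.; (2,2)=+1→OXO/XX./.OX
ply 2, O at OXO/XXX/.O. | (2,0)=-1→OXO/XXX/OO.*; (2,2)=-1→OXO/XXX/.OO
ply 3, X at OXO/XXX/OO. | (2,2)=+1→OXO/XXX/OOX*
ply 4: OXO/XXX/OOX is terminal -1 (O); from OXO/XX./.O. depth 9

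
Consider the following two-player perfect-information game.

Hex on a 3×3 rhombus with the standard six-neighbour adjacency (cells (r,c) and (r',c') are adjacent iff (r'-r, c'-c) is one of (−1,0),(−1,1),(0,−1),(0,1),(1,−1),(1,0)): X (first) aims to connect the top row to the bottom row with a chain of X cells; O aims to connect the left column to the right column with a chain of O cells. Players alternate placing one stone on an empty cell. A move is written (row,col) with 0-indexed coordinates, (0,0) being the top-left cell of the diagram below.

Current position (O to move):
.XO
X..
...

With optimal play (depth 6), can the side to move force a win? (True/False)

O winning at [.XO/X../...]: True

ply 1, O at .XO/X../... | (0,0)=-1→OXO/X../...; (1,1)=-1→.XO/XO./...; (1,2)=-1→.XO/X.O/...; (2,0)=+1→.XO/X../O..*; (2,1)=-1→.XO/X../.O.; (2,2)=-1→.XO/X../..O
ply 2, X at .XO/X../O.. | (0,0)=-1→XXO/X../O..*; (1,1)=-1→.XO/XX./O..; (1,2)=-1→.XO/X.X/O..; (2,1)=-1→.XO/X../OX.; (2,2)=-1→.XO/X../O.X
ply 3, O at XXO/X../O.. | (1,1)=+1→XXO/XO./O..*; (1,2)=+1→XXO/X.O/O..; (2,1)=+1→XXO/X../OO.; (2,2)=+1→XXO/X../O.O
ply 4: XXO/XO./O.. is terminal -1 (X); from .XO/X../... depth 6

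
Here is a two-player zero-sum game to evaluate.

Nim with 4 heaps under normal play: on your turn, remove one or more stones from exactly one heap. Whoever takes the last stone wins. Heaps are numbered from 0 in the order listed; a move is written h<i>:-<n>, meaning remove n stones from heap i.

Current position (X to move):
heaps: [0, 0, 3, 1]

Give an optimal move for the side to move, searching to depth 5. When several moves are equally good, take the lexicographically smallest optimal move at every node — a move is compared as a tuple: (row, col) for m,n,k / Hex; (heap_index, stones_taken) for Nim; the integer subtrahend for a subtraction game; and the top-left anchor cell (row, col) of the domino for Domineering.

ply 1, X at (0,0,3,1) | h2:-1=-1→(0,0,2,1); h2:-2=+1→(0,0,1,1)*; h2:-3=-1→(0,0,0,1); h3:-1=-1→(0,0,3,0)
ply 2, O at (0,0,1,1) | h2:-1=-1→(0,0,0,1)*; h3:-1=-1→(0,0,1,0)
ply 3, X at (0,0,0,1) | h3:-1=+1→(0,0,0,0)*
ply 4: (0,0,0,0) is terminal -1 (O); from (0,0,3,1) depth 5

X's best at [(0,0,3,1)]: h2:-2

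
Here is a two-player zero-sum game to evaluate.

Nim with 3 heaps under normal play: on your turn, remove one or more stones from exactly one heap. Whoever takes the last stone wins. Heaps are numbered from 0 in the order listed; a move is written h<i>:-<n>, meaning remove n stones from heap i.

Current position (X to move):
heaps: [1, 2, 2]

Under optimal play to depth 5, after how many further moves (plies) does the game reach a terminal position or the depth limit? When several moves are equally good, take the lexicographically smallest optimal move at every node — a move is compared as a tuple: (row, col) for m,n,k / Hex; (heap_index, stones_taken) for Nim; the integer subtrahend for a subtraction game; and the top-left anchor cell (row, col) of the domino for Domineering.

[(1,2,2)] X move#1: h0:-1:+1/(0,2,2)*, h1:-1:-1/(1,1,2), h1:-2:-1/(1,0,2), h2:-1:-1/(1,2,1), h2:-2:-1/(1,2,0)
[(0,2,2)] O move#2: h1:-1:-1/(0,1,2)*, h1:-2:-1/(0,0,2), h2:-1:-1/(0,2,1), h2:-2:-1/(0,2,0)
[(0,1,2)] X move#3: h1:-1:-1/(0,0,2), h2:-1:+1/(0,1,1)*, h2:-2:-1/(0,1,0)
[(0,1,1)] O move#4: h1:-1:-1/(0,0,1)*, h2:-1:-1/(0,1,0)
[(0,0,1)] X move#5: h2:-1:+1/(0,0,0)*
[(0,0,0)] end (terminal -1, O#6); searched (1,2,2) to 5

PV length from [(1,2,2)]: 5 plies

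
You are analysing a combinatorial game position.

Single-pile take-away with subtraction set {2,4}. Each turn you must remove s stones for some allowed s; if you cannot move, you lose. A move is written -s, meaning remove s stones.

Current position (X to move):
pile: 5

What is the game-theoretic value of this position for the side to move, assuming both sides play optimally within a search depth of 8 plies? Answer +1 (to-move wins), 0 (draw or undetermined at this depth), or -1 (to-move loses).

value(5, X) = +1

[5] X move#1: -2:-1/3, -4:+1/1*
[1] end (terminal -1, O#2); searched 5 to 8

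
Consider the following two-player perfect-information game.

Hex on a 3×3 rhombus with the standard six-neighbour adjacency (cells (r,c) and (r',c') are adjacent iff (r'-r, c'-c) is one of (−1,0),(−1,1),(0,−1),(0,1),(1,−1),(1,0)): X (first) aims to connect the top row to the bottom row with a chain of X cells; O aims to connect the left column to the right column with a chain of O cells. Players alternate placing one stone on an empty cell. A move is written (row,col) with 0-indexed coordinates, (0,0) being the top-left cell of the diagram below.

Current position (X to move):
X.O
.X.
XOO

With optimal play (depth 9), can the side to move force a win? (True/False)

X winning at [X.O/.X./XOO]: True

p1 X@[X.O/.X./XOO]: (0,1)[XXO/.X./XOO]+1* (1,0)[X.O/XX./XOO]+1 (1,2)[X.O/.XX/XOO]+1
p2 O@[XXO/.X./XOO] terminal -1; root [X.O/.X./XOO] d9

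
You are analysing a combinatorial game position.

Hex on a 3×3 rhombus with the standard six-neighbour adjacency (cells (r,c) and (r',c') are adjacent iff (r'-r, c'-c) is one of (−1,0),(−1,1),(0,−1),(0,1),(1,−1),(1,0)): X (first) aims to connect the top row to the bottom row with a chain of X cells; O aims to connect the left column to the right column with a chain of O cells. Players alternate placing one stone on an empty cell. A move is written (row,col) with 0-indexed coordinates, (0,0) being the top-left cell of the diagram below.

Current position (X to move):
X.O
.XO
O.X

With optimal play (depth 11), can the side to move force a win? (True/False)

p1 X@[X.O/.XO/O.X]: (0,1)[XXO/.XO/O.X]-1 (1,0)[X.O/XXO/O.X]-1 (2,1)[X.O/.XO/OXX]+1*
p2 O@[X.O/.XO/OXX]: (0,1)[XOO/.XO/OXX]-1* (1,0)[X.O/OXO/OXX]-1
p3 X@[XOO/.XO/OXX]: (1,0)[XOO/XXO/OXX]+1*
p4 O@[XOO/XXO/OXX] terminal -1; root [X.O/.XO/O.X] d11

X winning at [X.O/.XO/O.X]: True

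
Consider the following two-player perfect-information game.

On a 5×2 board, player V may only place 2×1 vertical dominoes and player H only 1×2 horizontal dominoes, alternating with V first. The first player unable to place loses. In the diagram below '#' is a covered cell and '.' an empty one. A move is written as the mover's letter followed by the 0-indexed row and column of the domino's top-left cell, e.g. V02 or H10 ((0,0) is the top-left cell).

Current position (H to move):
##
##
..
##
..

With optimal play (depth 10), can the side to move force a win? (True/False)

H winning at [##/##/../##/..]: True

ply 1, H at ##/##/../##/.. | H20=+1→##/##/##/##/..*; H40=+1→##/##/../##/##
ply 2: ##/##/##/##/.. is terminal -1 (V); from ##/##/../##/.. depth 10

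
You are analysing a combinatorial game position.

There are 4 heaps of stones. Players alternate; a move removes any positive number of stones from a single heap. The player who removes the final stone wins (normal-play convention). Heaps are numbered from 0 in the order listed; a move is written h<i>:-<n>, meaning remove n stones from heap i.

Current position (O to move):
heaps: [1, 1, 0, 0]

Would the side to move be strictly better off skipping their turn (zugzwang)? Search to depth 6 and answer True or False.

p1 O@[(1,1,0,0)]: h0:-1[(0,1,0,0)]-1* h1:-1[(1,0,0,0)]-1
p2 X@[(0,1,0,0)]: h1:-1[(0,0,0,0)]+1*
p3 O@[(0,0,0,0)] terminal -1; root [(1,1,0,0)] d6
if O skipped the turn, X would face:
~ p1 X@[(1,1,0,0)]: h0:-1[(0,1,0,0)]-1* h1:-1[(1,0,0,0)]-1
~ p2 O@[(0,1,0,0)]: h1:-1[(0,0,0,0)]+1*
~ p3 X@[(0,0,0,0)] terminal -1; root [(1,1,0,0)] d6
compare (O): move=-1 vs pass=+1

zugzwang((1,1,0,0), O) = True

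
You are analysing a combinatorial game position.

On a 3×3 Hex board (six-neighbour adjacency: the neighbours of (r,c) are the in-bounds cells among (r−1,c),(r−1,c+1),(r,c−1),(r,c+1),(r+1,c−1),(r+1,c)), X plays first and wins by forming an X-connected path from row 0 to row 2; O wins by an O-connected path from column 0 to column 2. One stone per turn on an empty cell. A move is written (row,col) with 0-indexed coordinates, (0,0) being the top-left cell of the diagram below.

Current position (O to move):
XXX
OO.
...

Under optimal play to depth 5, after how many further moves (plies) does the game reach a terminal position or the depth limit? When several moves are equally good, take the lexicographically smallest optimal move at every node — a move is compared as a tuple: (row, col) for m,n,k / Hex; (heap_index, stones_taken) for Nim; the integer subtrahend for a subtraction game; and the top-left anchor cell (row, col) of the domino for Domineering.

p1 O@[XXX/OO./...]: (1,2)[XXX/OOO/...]+1* (2,0)[XXX/OO./O..]-1 (2,1)[XXX/OO./.O.]+1 (2,2)[XXX/OO./..O]+1
p2 X@[XXX/OOO/...] terminal -1; root [XXX/OO./...] d5

PV length from [XXX/OO./...]: 1 ply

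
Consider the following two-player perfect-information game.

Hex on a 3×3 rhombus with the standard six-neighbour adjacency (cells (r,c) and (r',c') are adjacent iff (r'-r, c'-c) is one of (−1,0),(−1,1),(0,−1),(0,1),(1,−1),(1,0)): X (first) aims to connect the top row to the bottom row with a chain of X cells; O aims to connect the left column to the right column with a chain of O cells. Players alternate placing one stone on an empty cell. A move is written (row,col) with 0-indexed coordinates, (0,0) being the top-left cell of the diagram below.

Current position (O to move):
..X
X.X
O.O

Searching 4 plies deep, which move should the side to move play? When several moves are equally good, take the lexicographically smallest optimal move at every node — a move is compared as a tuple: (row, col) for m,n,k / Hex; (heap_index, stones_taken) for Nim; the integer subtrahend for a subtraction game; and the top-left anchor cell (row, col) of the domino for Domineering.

ply 1, O at ..X/X.X/O.O | (0,0)=-1→O.X/X.X/O.O; (0,1)=-1→.OX/X.X/O.O; (1,1)=-1→..X/XOX/O.O; (2,1)=+1→..X/X.X/OOO*
ply 2: ..X/X.X/OOO is terminal -1 (X); from ..X/X.X/O.O depth 4

O's best at [..X/X.X/O.O]: (2,1)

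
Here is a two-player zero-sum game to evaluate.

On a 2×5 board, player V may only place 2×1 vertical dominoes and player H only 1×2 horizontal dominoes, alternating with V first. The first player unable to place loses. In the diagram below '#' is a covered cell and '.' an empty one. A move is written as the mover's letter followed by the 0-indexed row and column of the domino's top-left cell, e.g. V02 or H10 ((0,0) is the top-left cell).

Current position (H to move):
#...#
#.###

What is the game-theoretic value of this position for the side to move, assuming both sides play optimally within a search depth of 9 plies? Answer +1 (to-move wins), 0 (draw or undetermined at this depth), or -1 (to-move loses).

p1 H@[#...#/#.###]: H01[###.#/#.###]+1* H02[#.###/#.###]-1
p2 V@[###.#/#.###] terminal -1; root [#...#/#.###] d9

value(#...#/#.###, H) = +1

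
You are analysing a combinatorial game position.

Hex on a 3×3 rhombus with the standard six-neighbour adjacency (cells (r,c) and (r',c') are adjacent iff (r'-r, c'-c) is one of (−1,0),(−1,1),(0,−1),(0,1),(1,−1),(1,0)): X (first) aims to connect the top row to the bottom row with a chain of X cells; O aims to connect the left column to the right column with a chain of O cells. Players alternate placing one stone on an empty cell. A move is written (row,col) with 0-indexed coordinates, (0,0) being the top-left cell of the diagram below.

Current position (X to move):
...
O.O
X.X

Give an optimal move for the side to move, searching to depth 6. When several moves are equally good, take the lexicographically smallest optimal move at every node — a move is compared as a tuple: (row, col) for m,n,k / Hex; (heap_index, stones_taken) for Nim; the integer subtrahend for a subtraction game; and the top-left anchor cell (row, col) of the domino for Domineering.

X's best at [.../O.O/X.X]: (1,1)

p1 X@[.../O.O/X.X]: (0,0)[X../O.O/X.X]-1 (0,1)[.X./O.O/X.X]-1 (0,2)[..X/O.O/X.X]-1 (1,1)[.../OXO/X.X]+1* (2,1)[.../O.O/XXX]-1
p2 O@[.../OXO/X.X]: (0,0)[O../OXO/X.X]-1* (0,1)[.O./OXO/X.X]-1 (0,2)[..O/OXO/X.X]-1 (2,1)[.../OXO/XOX]-1
p3 X@[O../OXO/X.X]: (0,1)[OX./OXO/X.X]+1* (0,2)[O.X/OXO/X.X]+1 (2,1)[O../OXO/XXX]+1
p4 O@[OX./OXO/X.X] terminal -1; root [.../O.O/X.X] d6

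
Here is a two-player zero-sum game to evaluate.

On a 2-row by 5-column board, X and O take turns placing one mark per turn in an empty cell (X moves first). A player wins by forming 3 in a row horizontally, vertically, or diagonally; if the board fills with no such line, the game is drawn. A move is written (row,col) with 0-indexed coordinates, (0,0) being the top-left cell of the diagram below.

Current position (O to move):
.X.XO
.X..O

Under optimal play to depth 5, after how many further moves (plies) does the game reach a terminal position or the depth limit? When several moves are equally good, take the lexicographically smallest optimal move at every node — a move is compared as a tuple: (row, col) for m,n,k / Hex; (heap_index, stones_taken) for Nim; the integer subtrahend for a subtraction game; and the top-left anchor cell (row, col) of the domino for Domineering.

[.X.XO/.X..O] O move#1: (0,0):-1/OX.XO/.X..O*, (0,2):-1/.XOXO/.X..O, (1,0):-1/.X.XO/OX..O, (1,2):-1/.X.XO/.XO.O, (1,3):-1/.X.XO/.X.OO
[OX.XO/.X..O] X move#2: (0,2):+1/OXXXO/.X..O*, (1,0):+1/OX.XO/XX..O, (1,2):+1/OX.XO/.XX.O, (1,3):+1/OX.XO/.X.XO
[OXXXO/.X..O] end (terminal -1, O#3); searched .X.XO/.X..O to 5

PV length from [.X.XO/.X..O]: 2 plies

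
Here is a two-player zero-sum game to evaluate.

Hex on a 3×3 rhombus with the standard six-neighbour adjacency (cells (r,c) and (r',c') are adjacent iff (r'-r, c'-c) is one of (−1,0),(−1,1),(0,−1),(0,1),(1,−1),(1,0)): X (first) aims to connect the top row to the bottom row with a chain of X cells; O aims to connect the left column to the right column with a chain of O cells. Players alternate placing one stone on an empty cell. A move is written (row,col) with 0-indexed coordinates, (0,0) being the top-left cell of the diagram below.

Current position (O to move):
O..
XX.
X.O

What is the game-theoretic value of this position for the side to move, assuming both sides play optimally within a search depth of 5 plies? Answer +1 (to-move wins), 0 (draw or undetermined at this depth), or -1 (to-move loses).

value(O../XX./X.O, O) = -1

[O../XX./X.O] O move#1: (0,1):-1/OO./XX./X.O*, (0,2):-1/O.O/XX./X.O, (1,2):-1/O../XXO/X.O, (2,1):-1/O../XX./XOO
[OO./XX./X.O] X move#2: (0,2):+1/OOX/XX./X.O*, (1,2):-1/OO./XXX/X.O, (2,1):-1/OO./XX./XXO
[OOX/XX./X.O] end (terminal -1, O#3); searched O../XX./X.O to 5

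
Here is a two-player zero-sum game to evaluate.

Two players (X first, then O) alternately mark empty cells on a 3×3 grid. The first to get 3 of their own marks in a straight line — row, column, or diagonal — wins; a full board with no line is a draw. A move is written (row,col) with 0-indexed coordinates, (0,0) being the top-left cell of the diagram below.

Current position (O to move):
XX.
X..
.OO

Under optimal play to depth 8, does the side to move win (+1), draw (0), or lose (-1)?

value(XX./X../.OO, O) = +1

ply 1, O at XX./X../.OO | (0,2)=-1→XXO/X../.OO; (1,1)=-1→XX./XO./.OO; (1,2)=-1→XX./X.O/.OO; (2,0)=+1→XX./X../OOO*
ply 2: XX./X../OOO is terminal -1 (X); from XX./X../.OO depth 8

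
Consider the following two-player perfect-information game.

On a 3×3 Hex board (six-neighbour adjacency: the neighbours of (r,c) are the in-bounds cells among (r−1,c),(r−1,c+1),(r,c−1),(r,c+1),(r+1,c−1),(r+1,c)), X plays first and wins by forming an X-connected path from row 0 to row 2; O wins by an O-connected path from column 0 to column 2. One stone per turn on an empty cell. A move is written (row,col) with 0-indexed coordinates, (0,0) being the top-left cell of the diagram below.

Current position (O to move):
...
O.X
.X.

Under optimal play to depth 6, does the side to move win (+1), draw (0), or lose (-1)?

value(.../O.X/.X., O) = +1

ply 1, O at .../O.X/.X. | (0,0)=-1→O../O.X/.X.; (0,1)=-1→.O./O.X/.X.; (0,2)=+1→..O/O.X/.X.*; (1,1)=-1→.../OOX/.X.; (2,0)=-1→.../O.X/OX.; (2,2)=-1→.../O.X/.XO
ply 2, X at ..O/O.X/.X. | (0,0)=-1→X.O/O.X/.X.*; (0,1)=-1→.XO/O.X/.X.; (1,1)=-1→..O/OXX/.X.; (2,0)=-1→..O/O.X/XX.; (2,2)=-1→..O/O.X/.XX
ply 3, O at X.O/O.X/.X. | (0,1)=+1→XOO/O.X/.X.*; (1,1)=+1→X.O/OOX/.X.; (2,0)=+1→X.O/O.X/OX.; (2,2)=+1→X.O/O.X/.XO
ply 4: XOO/O.X/.X. is terminal -1 (X); from .../O.X/.X. depth 6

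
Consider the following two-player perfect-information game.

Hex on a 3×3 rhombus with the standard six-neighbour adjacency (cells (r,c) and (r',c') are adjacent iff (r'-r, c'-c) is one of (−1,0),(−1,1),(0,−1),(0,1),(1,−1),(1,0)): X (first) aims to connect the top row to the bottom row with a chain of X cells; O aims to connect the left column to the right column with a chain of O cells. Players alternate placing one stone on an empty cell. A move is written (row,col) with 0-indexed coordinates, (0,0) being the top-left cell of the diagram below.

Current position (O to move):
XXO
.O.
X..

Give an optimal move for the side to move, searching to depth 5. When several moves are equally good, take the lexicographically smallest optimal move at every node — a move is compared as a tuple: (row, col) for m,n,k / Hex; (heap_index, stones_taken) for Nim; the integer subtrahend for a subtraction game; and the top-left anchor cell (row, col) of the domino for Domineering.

O's best at [XXO/.O./X..]: (1,0)

p1 O@[XXO/.O./X..]: (1,0)[XXO/OO./X..]+1* (1,2)[XXO/.OO/X..]-1 (2,1)[XXO/.O./XO.]-1 (2,2)[XXO/.O./X.O]-1
p2 X@[XXO/OO./X..] terminal -1; root [XXO/.O./X..] d5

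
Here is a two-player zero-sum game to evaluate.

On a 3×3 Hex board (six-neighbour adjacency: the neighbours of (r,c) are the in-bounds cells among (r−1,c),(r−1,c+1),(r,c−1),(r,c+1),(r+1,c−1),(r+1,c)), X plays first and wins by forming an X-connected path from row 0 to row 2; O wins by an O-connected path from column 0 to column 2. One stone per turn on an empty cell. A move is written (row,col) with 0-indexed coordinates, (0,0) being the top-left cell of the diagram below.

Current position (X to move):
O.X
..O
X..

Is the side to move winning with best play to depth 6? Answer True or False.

X winning at [O.X/..O/X..]: True

[O.X/..O/X..] X move#1: (0,1):+1/OXX/..O/X..*, (1,0):+1/O.X/X.O/X.., (1,1):+1/O.X/.XO/X.., (2,1):-1/O.X/..O/XX., (2,2):-1/O.X/..O/X.X
[OXX/..O/X..] O move#2: (1,0):-1/OXX/O.O/X..*, (1,1):-1/OXX/.OO/X.., (2,1):-1/OXX/..O/XO., (2,2):-1/OXX/..O/X.O
[OXX/O.O/X..] X move#3: (1,1):+1/OXX/OXO/X..*, (2,1):-1/OXX/O.O/XX., (2,2):-1/OXX/O.O/X.X
[OXX/OXO/X..] end (terminal -1, O#4); searched O.X/..O/X.. to 6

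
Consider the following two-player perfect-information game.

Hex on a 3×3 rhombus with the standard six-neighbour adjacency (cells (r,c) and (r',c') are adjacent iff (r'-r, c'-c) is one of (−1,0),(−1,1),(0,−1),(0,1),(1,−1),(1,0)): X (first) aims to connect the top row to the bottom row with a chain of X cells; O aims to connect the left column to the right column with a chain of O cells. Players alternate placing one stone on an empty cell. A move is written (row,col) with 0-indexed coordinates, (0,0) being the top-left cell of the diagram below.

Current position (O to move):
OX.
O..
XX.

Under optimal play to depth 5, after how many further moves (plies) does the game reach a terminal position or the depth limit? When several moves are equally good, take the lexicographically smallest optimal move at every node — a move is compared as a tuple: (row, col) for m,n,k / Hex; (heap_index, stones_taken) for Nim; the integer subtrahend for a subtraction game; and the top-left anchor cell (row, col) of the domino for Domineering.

PV length from [OX./O../XX.]: 3 plies

p1 O@[OX./O../XX.]: (0,2)[OXO/O../XX.]-1 (1,1)[OX./OO./XX.]+1* (1,2)[OX./O.O/XX.]-1 (2,2)[OX./O../XXO]-1
p2 X@[OX./OO./XX.]: (0,2)[OXX/OO./XX.]-1* (1,2)[OX./OOX/XX.]-1 (2,2)[OX./OO./XXX]-1
p3 O@[OXX/OO./XX.]: (1,2)[OXX/OOO/XX.]+1* (2,2)[OXX/OO./XXO]-1
p4 X@[OXX/OOO/XX.] terminal -1; root [OX./O../XX.] d5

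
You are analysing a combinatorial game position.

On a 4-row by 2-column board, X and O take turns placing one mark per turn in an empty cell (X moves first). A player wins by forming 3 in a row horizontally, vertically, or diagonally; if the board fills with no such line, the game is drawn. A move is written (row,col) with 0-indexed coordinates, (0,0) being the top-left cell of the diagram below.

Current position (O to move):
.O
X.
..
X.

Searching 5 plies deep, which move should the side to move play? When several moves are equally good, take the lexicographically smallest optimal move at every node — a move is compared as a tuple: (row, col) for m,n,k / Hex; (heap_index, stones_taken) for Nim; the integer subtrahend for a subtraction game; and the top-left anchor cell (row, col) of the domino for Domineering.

O's best at [.O/X./../X.]: (2,0)

ply 1, O at .O/X./../X. | (0,0)=-1→OO/X./../X.; (1,1)=-1→.O/XO/../X.; (2,0)=+0→.O/X./O./X.*; (2,1)=-1→.O/X./.O/X.; (3,1)=-1→.O/X./../XO
ply 2, X at .O/X./O./X. | (0,0)=+0→XO/X./O./X.*; (1,1)=+0→.O/XX/O./X.; (2,1)=+0→.O/X./OX/X.; (3,1)=+0→.O/X./O./XX
ply 3, O at XO/X./O./X. | (1,1)=+0→XO/XO/O./X.*; (2,1)=+0→XO/X./OO/X.; (3,1)=+0→XO/X./O./XO
ply 4, X at XO/XO/O./X. | (2,1)=+0→XO/XO/OX/X.*; (3,1)=-1→XO/XO/O./XX
ply 5, O at XO/XO/OX/X. | (3,1)=+0→XO/XO/OX/XO*
ply 6: XO/XO/OX/XO is terminal +0 (X); from .O/X./../X. depth 5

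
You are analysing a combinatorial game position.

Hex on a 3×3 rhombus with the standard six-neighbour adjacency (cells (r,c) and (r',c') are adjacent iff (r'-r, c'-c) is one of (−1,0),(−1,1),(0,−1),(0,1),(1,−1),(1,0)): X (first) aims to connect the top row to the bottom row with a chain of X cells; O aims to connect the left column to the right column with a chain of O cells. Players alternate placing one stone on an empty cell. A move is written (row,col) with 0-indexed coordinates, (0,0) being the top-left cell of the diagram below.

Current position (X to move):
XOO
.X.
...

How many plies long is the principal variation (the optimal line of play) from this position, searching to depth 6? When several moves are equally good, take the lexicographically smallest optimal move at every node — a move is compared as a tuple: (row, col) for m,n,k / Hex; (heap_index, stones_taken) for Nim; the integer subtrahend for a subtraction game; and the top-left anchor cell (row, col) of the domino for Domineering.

PV length from [XOO/.X./...]: 3 plies

[XOO/.X./...] X move#1: (1,0):+1/XOO/XX./...*, (1,2):-1/XOO/.XX/..., (2,0):-1/XOO/.X./X.., (2,1):-1/XOO/.X./.X., (2,2):-1/XOO/.X./..X
[XOO/XX./...] O move#2: (1,2):-1/XOO/XXO/...*, (2,0):-1/XOO/XX./O.., (2,1):-1/XOO/XX./.O., (2,2):-1/XOO/XX./..O
[XOO/XXO/...] X move#3: (2,0):+1/XOO/XXO/X..*, (2,1):+1/XOO/XXO/.X., (2,2):+1/XOO/XXO/..X
[XOO/XXO/X..] end (terminal -1, O#4); searched XOO/.X./... to 6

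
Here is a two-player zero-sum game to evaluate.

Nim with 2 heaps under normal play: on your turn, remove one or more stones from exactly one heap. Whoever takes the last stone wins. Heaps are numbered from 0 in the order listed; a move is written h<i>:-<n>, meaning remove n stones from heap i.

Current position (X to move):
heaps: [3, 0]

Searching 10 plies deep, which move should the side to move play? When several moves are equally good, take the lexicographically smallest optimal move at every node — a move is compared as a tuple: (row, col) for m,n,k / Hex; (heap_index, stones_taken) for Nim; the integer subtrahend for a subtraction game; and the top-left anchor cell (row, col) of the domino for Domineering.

X's best at [(3,0)]: h0:-3

ply 1, X at (3,0) | h0:-1=-1→(2,0); h0:-2=-1→(1,0); h0:-3=+1→(0,0)*
ply 2: (0,0) is terminal -1 (O); from (3,0) depth 10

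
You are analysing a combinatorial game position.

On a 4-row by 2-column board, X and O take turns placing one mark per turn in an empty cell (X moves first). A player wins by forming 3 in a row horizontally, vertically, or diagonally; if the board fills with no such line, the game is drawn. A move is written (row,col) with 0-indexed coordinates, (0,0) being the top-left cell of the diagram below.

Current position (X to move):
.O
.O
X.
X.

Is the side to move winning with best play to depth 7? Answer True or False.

X winning at [.O/.O/X./X.]: True

p1 X@[.O/.O/X./X.]: (0,0)[XO/.O/X./X.]-1 (1,0)[.O/XO/X./X.]+1* (2,1)[.O/.O/XX/X.]+0 (3,1)[.O/.O/X./XX]-1
p2 O@[.O/XO/X./X.] terminal -1; root [.O/.O/X./X.] d7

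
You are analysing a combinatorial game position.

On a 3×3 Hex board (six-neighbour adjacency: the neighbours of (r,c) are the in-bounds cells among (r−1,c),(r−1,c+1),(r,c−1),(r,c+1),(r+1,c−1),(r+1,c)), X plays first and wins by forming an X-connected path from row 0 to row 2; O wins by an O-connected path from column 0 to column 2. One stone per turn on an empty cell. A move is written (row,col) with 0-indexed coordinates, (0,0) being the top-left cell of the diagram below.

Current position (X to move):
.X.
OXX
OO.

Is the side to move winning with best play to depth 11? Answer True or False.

p1 X@[.X./OXX/OO.]: (0,0)[XX./OXX/OO.]-1 (0,2)[.XX/OXX/OO.]-1 (2,2)[.X./OXX/OOX]+1*
p2 O@[.X./OXX/OOX] terminal -1; root [.X./OXX/OO.] d11

X winning at [.X./OXX/OO.]: True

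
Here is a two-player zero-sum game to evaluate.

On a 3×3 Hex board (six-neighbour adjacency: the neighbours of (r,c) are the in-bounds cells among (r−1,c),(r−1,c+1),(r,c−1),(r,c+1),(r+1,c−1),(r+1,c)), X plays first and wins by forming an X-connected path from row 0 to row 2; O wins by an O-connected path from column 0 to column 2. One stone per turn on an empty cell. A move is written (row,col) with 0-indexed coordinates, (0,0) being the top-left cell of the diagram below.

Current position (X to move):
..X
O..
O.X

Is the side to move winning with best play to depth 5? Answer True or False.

X winning at [..X/O../O.X]: True

ply 1, X at ..X/O../O.X | (0,0)=-1→X.X/O../O.X; (0,1)=-1→.XX/O../O.X; (1,1)=+1→..X/OX./O.X*; (1,2)=+1→..X/O.X/O.X; (2,1)=+1→..X/O../OXX
ply 2, O at ..X/OX./O.X | (0,0)=-1→O.X/OX./O.X*; (0,1)=-1→.OX/OX./O.X; (1,2)=-1→..X/OXO/O.X; (2,1)=-1→..X/OX./OOX
ply 3, X at O.X/OX./O.X | (0,1)=+1→OXX/OX./O.X*; (1,2)=+1→O.X/OXX/O.X; (2,1)=+1→O.X/OX./OXX
ply 4, O at OXX/OX./O.X | (1,2)=-1→OXX/OXO/O.X*; (2,1)=-1→OXX/OX./OOX
ply 5, X at OXX/OXO/O.X | (2,1)=+1→OXX/OXO/OXX*
ply 6: OXX/OXO/OXX is terminal -1 (O); from ..X/O../O.X depth 5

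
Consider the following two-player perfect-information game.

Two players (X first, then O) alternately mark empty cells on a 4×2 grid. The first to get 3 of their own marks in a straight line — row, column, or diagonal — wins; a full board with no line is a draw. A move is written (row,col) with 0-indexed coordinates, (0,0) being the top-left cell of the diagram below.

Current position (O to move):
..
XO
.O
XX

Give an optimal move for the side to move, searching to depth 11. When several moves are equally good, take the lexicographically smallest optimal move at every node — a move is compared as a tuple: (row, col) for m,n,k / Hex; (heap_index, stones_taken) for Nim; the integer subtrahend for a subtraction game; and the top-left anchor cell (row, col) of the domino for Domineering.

ply 1, O at ../XO/.O/XX | (0,0)=-1→O./XO/.O/XX; (0,1)=+1→.O/XO/.O/XX*; (2,0)=+0→../XO/OO/XX
ply 2: .O/XO/.O/XX is terminal -1 (X); from ../XO/.O/XX depth 11

O's best at [../XO/.O/XX]: (0,1)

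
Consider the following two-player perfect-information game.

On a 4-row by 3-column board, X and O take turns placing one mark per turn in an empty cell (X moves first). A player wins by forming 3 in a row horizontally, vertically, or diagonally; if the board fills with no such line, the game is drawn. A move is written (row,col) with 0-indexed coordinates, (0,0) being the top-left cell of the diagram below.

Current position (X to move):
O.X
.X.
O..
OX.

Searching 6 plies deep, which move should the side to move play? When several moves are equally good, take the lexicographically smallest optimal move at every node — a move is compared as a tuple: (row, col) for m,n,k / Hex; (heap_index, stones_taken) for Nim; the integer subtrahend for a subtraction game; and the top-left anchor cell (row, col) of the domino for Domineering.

p1 X@[O.X/.X./O../OX.]: (0,1)[OXX/.X./O../OX.]-1 (1,0)[O.X/XX./O../OX.]+1* (1,2)[O.X/.XX/O../OX.]-1 (2,1)[O.X/.X./OX./OX.]+1 (2,2)[O.X/.X./O.X/OX.]-1 (3,2)[O.X/.X./O../OXX]-1
p2 O@[O.X/XX./O../OX.]: (0,1)[OOX/XX./O../OX.]-1* (1,2)[O.X/XXO/O../OX.]-1 (2,1)[O.X/XX./OO./OX.]-1 (2,2)[O.X/XX./O.O/OX.]-1 (3,2)[O.X/XX./O../OXO]-1
p3 X@[OOX/XX./O../OX.]: (1,2)[OOX/XXX/O../OX.]+1* (2,1)[OOX/XX./OX./OX.]+1 (2,2)[OOX/XX./O.X/OX.]+1 (3,2)[OOX/XX./O../OXX]+1
p4 O@[OOX/XXX/O../OX.] terminal -1; root [O.X/.X./O../OX.] d6

X's best at [O.X/.X./O../OX.]: (1,0)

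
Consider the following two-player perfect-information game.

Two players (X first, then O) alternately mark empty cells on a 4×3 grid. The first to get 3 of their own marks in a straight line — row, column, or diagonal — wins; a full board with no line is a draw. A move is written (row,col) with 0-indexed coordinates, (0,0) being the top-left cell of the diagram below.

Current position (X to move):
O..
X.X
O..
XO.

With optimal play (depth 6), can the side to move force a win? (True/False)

p1 X@[O../X.X/O../XO.]: (0,1)[OX./X.X/O../XO.]+1* (0,2)[O.X/X.X/O../XO.]+1 (1,1)[O../XXX/O../XO.]+1 (2,1)[O../X.X/OX./XO.]+1 (2,2)[O../X.X/O.X/XO.]+1 (3,2)[O../X.X/O../XOX]+1
p2 O@[OX./X.X/O../XO.]: (0,2)[OXO/X.X/O../XO.]-1* (1,1)[OX./XOX/O../XO.]-1 (2,1)[OX./X.X/OO./XO.]-1 (2,2)[OX./X.X/O.O/XO.]-1 (3,2)[OX./X.X/O../XOO]-1
p3 X@[OXO/X.X/O../XO.]: (1,1)[OXO/XXX/O../XO.]+1* (2,1)[OXO/X.X/OX./XO.]+1 (2,2)[OXO/X.X/O.X/XO.]-1 (3,2)[OXO/X.X/O../XOX]-1
p4 O@[OXO/XXX/O../XO.] terminal -1; root [O../X.X/O../XO.] d6

X winning at [O../X.X/O../XO.]: True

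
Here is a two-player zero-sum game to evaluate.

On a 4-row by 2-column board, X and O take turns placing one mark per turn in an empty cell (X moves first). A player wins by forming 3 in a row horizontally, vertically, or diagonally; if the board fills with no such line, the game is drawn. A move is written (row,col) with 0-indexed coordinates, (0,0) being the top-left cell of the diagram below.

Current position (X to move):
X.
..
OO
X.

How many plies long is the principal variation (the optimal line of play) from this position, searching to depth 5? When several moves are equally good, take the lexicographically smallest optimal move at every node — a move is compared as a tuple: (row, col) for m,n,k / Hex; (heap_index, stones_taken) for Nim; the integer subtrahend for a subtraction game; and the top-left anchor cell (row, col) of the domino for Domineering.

PV length from [X./../OO/X.]: 4 plies

p1 X@[X./../OO/X.]: (0,1)[XX/../OO/X.]+0* (1,0)[X./X./OO/X.]-1 (1,1)[X./.X/OO/X.]+0 (3,1)[X./../OO/XX]+0
p2 O@[XX/../OO/X.]: (1,0)[XX/O./OO/X.]+0* (1,1)[XX/.O/OO/X.]+0 (3,1)[XX/../OO/XO]+0
p3 X@[XX/O./OO/X.]: (1,1)[XX/OX/OO/X.]+0* (3,1)[XX/O./OO/XX]+0
p4 O@[XX/OX/OO/X.]: (3,1)[XX/OX/OO/XO]+0*
p5 X@[XX/OX/OO/XO] terminal +0; root [X./../OO/X.] d5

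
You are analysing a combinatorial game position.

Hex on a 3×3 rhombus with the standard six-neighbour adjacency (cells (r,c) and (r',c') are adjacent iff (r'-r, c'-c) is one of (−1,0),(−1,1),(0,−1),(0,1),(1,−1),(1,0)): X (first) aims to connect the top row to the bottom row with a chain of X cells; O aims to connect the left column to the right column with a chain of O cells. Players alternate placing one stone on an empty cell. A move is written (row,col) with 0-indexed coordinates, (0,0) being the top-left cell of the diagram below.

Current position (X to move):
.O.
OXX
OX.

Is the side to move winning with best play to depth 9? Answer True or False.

[.O./OXX/OX.] X move#1: (0,0):-1/XO./OXX/OX., (0,2):+1/.OX/OXX/OX.*, (2,2):-1/.O./OXX/OXX
[.OX/OXX/OX.] end (terminal -1, O#2); searched .O./OXX/OX. to 9

X winning at [.O./OXX/OX.]: True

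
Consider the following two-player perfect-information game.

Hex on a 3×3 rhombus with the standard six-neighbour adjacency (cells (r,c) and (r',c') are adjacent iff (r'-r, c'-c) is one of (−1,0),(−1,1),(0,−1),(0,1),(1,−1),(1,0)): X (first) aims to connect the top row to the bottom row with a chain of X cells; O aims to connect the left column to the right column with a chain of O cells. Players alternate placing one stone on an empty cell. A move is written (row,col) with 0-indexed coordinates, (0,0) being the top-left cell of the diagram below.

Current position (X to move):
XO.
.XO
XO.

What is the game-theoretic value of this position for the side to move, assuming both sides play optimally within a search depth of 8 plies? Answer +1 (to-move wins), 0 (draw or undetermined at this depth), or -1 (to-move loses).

[XO./.XO/XO.] X move#1: (0,2):+1/XOX/.XO/XO.*, (1,0):+1/XO./XXO/XO., (2,2):+1/XO./.XO/XOX
[XOX/.XO/XO.] end (terminal -1, O#2); searched XO./.XO/XO. to 8

value(XO./.XO/XO., X) = +1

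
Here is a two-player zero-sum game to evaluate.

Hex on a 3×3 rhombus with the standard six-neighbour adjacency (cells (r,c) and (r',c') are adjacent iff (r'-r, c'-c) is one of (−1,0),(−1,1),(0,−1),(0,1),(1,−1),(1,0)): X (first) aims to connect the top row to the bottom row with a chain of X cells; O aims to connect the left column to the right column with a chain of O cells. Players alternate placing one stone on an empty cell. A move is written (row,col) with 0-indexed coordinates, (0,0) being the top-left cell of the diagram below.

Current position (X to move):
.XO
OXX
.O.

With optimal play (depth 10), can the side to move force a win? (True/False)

X winning at [.XO/OXX/.O.]: True

[.XO/OXX/.O.] X move#1: (0,0):+1/XXO/OXX/.O.*, (2,0):+1/.XO/OXX/XO., (2,2):+1/.XO/OXX/.OX
[XXO/OXX/.O.] O move#2: (2,0):-1/XXO/OXX/OO.*, (2,2):-1/XXO/OXX/.OO
[XXO/OXX/OO.] X move#3: (2,2):+1/XXO/OXX/OOX*
[XXO/OXX/OOX] end (terminal -1, O#4); searched .XO/OXX/.O. to 10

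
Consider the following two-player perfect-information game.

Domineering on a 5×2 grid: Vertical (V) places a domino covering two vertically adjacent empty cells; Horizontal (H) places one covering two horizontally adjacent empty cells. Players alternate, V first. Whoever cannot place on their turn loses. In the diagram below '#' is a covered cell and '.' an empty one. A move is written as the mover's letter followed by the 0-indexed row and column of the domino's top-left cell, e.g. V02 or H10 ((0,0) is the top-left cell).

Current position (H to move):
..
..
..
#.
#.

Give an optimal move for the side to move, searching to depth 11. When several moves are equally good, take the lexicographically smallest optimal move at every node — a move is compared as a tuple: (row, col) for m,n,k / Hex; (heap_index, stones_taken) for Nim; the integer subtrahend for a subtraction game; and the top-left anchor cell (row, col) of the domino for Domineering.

H's best at [../../../#./#.]: H10

[../../../#./#.] H move#1: H00:-1/##/../../#./#., H10:+1/../##/../#./#.*, H20:-1/../../##/#./#.
[../##/../#./#.] V move#2: V21:-1/../##/.#/##/#.*, V31:-1/../##/../##/##
[../##/.#/##/#.] H move#3: H00:+1/##/##/.#/##/#.*
[##/##/.#/##/#.] end (terminal -1, V#4); searched ../../../#./#. to 11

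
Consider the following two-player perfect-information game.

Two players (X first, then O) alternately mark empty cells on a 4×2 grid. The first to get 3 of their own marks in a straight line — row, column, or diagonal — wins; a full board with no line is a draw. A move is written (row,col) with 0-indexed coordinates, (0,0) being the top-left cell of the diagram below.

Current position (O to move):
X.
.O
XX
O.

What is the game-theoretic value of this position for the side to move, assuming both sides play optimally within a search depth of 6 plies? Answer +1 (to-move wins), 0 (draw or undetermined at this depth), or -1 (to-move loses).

value(X./.O/XX/O., O) = 0

ply 1, O at X./.O/XX/O. | (0,1)=-1→XO/.O/XX/O.; (1,0)=+0→X./OO/XX/O.*; (3,1)=-1→X./.O/XX/OO
ply 2, X at X./OO/XX/O. | (0,1)=+0→XX/OO/XX/O.*; (3,1)=+0→X./OO/XX/OX
ply 3, O at XX/OO/XX/O. | (3,1)=+0→XX/OO/XX/OO*
ply 4: XX/OO/XX/OO is terminal +0 (X); from X./.O/XX/O. depth 6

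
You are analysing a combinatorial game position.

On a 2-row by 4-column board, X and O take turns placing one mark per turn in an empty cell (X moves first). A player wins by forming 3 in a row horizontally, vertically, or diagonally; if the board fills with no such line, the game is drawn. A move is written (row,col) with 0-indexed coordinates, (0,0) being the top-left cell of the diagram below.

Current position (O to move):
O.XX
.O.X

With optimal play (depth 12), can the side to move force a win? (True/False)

O winning at [O.XX/.O.X]: False

[O.XX/.O.X] O move#1: (0,1):+0/OOXX/.O.X*, (1,0):-1/O.XX/OO.X, (1,2):-1/O.XX/.OOX
[OOXX/.O.X] X move#2: (1,0):+0/OOXX/XO.X*, (1,2):+0/OOXX/.OXX
[OOXX/XO.X] O move#3: (1,2):+0/OOXX/XOOX*
[OOXX/XOOX] end (terminal +0, X#4); searched O.XX/.O.X to 12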